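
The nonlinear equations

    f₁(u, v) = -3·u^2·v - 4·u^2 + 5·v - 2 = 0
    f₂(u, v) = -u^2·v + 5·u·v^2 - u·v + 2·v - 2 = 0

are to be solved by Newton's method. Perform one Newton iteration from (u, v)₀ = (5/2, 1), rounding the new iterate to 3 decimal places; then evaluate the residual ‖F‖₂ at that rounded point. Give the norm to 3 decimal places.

11.203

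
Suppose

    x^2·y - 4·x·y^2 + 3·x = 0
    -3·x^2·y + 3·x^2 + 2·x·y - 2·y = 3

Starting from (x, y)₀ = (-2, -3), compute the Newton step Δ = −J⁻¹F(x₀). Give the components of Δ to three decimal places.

(0.901, 0.797)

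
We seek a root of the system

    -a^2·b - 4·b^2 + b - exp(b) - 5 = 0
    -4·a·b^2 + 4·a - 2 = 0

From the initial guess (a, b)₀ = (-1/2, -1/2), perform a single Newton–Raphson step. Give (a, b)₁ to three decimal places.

(1.990, 1.485)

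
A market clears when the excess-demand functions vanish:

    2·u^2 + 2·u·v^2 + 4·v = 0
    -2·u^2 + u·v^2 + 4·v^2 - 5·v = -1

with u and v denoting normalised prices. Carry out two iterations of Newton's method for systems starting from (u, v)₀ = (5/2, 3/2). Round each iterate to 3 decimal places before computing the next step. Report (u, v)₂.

(0.154, 0.691)

At (5/2, 3/2): F = (29.750, -4.375).
Jacobian J = [[4·u + 2·v^2, 4·u·v + 4], [-4·u + v^2, 2·u·v + 8·v - 5]].
At the point, J = [[14.500, 19.000], [-7.750, 14.500]] (det J = 357.500).
Solving J·Δ = −F gives Δ = (-1.439, -0.467).
Then the next iterate is (u, v)₁ = (1.061, 1.033).
Round to (1.061, 1.033) and repeat: F = (8.64780, -1.01590), J = [[6.37818, 8.38405], [-3.17691, 5.45603]].
Δ = (-0.907, -0.342), so (u, v)₂ = (0.154, 0.691).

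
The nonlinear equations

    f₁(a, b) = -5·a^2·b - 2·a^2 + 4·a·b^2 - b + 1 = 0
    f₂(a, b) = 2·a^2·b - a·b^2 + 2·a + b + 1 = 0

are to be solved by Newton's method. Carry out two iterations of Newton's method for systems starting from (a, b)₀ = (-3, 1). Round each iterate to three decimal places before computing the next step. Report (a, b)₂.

At (-3, 1): F = (-75.000, 17.000).
Jacobian J = [[-10·a·b - 4·a + 4·b^2, -5·a^2 + 8·a·b - 1], [4·a·b - b^2 + 2, 2·a^2 - 2·a·b + 1]].
At the point, J = [[46.000, -70.000], [-11.000, 25.000]] (det J = 380.000).
Solving J·Δ = −F gives Δ = (1.803, 0.113).
Then the next iterate is (a, b)₁ = (-1.197, 1.113).
Round to (-1.197, 1.113) and repeat: F = (-16.88343, 4.39124), J = [[23.06569, -18.82213], [-4.56781, 6.53014]].
Δ = (0.427, -0.374), so (a, b)₂ = (-0.770, 0.739).

(-0.770, 0.739)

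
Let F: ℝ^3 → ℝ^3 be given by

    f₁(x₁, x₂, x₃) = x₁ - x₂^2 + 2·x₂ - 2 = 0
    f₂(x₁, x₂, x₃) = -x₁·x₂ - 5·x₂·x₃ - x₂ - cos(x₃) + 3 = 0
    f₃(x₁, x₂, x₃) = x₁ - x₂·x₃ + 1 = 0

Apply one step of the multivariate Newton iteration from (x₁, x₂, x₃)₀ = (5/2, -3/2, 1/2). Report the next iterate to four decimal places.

At (5/2, -3/2, 1/2): F = (-4.7500, 11.122417, 4.2500).
Jacobian J = [[1, -2·x₂ + 2, 0], [-x₂, -x₁ - 5·x₃ - 1, -5·x₂ + sin(x₃)], [1, -x₃, -x₂]].
At the point, J = [[1.0000, 5.0000, 0.0000], [1.5000, -6.0000, 7.979426], [1.0000, -0.5000, 1.5000]] (det J = 23.636840).
Solving J·Δ = −F gives Δ = (-4.6514, 1.8803, 0.8943).
Then the next iterate is (x₁, x₂, x₃)₁ = (-2.1514, 0.3803, 1.3943).

(-2.1514, 0.3803, 1.3943)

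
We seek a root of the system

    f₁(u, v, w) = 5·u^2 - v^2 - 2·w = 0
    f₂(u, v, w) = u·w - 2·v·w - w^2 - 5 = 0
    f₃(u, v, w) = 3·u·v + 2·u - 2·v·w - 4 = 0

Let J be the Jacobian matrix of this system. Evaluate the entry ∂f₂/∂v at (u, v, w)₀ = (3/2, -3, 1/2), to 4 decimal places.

-1.0000

∂f₂/∂v = -2·w.
At (3/2, -3, 1/2) this is -1.0000.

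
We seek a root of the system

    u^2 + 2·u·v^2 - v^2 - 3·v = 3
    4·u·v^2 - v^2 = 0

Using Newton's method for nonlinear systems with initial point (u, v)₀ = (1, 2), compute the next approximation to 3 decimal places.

(1.577, 0.231)

At (1, 2): F = (-4.000, 12.000).
Jacobian J = [[2·u + 2·v^2, 4·u·v - 2·v - 3], [4·v^2, 8·u·v - 2·v]].
At the point, J = [[10.000, 1.000], [16.000, 12.000]] (det J = 104.000).
Solving J·Δ = −F gives Δ = (0.577, -1.769).
Then the next iterate is (u, v)₁ = (1.577, 0.231).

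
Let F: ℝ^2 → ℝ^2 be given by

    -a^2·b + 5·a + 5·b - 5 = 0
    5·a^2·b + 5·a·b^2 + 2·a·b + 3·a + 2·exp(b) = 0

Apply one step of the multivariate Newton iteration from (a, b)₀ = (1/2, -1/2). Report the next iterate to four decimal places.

(9.2682, -9.6263)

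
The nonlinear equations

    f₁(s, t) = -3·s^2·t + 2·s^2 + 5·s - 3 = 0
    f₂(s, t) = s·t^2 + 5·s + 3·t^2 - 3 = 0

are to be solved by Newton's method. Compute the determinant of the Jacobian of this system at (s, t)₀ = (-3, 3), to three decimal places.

J = [[-6·s·t + 4·s + 5, -3·s^2], [t^2 + 5, 2·s·t + 6·t]].
At the point, J = [[47.000, -27.000], [14.000, 0.000]].
det J = 378.000.

378.000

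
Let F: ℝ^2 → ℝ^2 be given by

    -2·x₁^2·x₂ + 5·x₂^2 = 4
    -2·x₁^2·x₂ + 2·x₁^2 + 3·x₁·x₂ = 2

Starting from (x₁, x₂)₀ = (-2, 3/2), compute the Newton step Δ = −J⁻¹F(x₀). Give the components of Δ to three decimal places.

At (-2, 3/2): F = (-4.750, -15.000).
Jacobian J = [[-4·x₁·x₂, -2·x₁^2 + 10·x₂], [-4·x₁·x₂ + 4·x₁ + 3·x₂, -2·x₁^2 + 3·x₁]].
At the point, J = [[12.000, 7.000], [8.500, -14.000]] (det J = -227.500).
Solving J·Δ = −F gives Δ = (0.754, -0.614).

(0.754, -0.614)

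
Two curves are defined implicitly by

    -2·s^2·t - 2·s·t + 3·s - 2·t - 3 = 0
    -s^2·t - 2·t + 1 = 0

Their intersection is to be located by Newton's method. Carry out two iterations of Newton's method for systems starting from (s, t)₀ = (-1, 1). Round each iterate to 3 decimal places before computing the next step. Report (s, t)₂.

At (-1, 1): F = (-8.000, -2.000).
Jacobian J = [[-4·s·t - 2·t + 3, -2·s^2 - 2·s - 2], [-2·s·t, -s^2 - 2]].
At the point, J = [[5.000, -2.000], [2.000, -3.000]] (det J = -11.000).
Solving J·Δ = −F gives Δ = (1.818, 0.545).
Then the next iterate is (s, t)₁ = (0.818, 1.545).
Round to (0.818, 1.545) and repeat: F = (-8.23121, -3.12380), J = [[-5.14524, -4.97425], [-2.52762, -2.66912]].
Δ = (-5.543, 4.079), so (s, t)₂ = (-4.725, 5.624).

(-4.725, 5.624)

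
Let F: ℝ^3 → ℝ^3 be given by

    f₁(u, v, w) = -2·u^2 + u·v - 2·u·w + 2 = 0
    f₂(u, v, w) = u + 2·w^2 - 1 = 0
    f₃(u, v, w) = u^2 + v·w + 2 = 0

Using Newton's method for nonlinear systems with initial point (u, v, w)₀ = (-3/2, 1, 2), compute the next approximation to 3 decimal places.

At (-3/2, 1, 2): F = (2.000, 5.500, 6.250).
Jacobian J = [[-4·u + v - 2·w, u, -2·u], [1, 0, 4·w], [2·u, w, v]].
At the point, J = [[3.000, -1.500, 3.000], [1.000, 0.000, 8.000], [-3.000, 2.000, 1.000]] (det J = -4.500).
Solving J·Δ = −F gives Δ = (-14.611, -25.611, 1.139).
Then the next iterate is (u, v, w)₁ = (-16.111, -24.611, 3.139).

(-16.111, -24.611, 3.139)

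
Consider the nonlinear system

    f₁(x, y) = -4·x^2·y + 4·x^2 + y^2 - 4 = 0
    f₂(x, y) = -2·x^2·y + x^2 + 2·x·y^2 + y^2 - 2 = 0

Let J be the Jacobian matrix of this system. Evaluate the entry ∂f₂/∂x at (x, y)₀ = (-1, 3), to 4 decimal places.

∂f₂/∂x = -4·x·y + 2·x + 2·y^2.
At (-1, 3) this is 28.0000.

28.0000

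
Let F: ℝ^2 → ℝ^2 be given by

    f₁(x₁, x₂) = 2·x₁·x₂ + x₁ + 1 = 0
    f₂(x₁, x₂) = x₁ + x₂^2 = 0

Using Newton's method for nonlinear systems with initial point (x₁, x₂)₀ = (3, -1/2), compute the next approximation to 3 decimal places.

(-0.417, -0.667)

At (3, -1/2): F = (1.000, 3.250).
Jacobian J = [[2·x₂ + 1, 2·x₁], [1, 2·x₂]].
At the point, J = [[0.000, 6.000], [1.000, -1.000]] (det J = -6.000).
Solving J·Δ = −F gives Δ = (-3.417, -0.167).
Then the next iterate is (x₁, x₂)₁ = (-0.417, -0.667).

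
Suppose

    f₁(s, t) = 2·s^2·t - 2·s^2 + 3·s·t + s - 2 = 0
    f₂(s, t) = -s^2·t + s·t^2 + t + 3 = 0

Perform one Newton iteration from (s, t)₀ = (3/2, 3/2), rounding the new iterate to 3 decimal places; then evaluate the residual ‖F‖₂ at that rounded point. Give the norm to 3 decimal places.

3.914

At (3/2, 3/2): F = (8.500, 4.500).
Jacobian J = [[4·s·t - 4·s + 3·t + 1, 2·s^2 + 3·s], [-2·s·t + t^2, -s^2 + 2·s·t + 1]].
At the point, J = [[8.500, 9.000], [-2.250, 3.250]] (det J = 47.875).
Solving J·Δ = −F gives Δ = (0.269, -1.198).
Then the next iterate is (s, t)₁ = (1.769, 0.302).
Re-evaluating at (1.769, 0.302): F = (-2.99687, 2.51827), so ‖F‖₂ = 3.914.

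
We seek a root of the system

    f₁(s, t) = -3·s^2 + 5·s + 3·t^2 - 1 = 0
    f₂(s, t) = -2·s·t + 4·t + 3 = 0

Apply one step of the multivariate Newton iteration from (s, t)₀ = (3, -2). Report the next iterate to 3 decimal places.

At (3, -2): F = (-1.000, 7.000).
Jacobian J = [[-6·s + 5, 6·t], [-2·t, -2·s + 4]].
At the point, J = [[-13.000, -12.000], [4.000, -2.000]] (det J = 74.000).
Solving J·Δ = −F gives Δ = (-1.162, 1.176).
Then the next iterate is (s, t)₁ = (1.838, -0.824).

(1.838, -0.824)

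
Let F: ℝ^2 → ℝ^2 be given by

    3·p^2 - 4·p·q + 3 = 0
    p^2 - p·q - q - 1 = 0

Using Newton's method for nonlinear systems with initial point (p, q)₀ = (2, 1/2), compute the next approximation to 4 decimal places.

At (2, 1/2): F = (11.0000, 1.5000).
Jacobian J = [[6·p - 4·q, -4·p], [2·p - q, -p - 1]].
At the point, J = [[10.0000, -8.0000], [3.5000, -3.0000]] (det J = -2.0000).
Solving J·Δ = −F gives Δ = (-10.5000, -11.7500).
Then the next iterate is (p, q)₁ = (-8.5000, -11.2500).

(-8.5000, -11.2500)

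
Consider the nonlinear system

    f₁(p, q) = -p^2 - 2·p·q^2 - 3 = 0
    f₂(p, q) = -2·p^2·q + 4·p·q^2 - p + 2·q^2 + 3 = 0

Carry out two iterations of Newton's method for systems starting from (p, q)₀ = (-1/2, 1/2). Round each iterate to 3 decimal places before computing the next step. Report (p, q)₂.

At (-1/2, 1/2): F = (-3.000, 3.250).
Jacobian J = [[-2·p - 2·q^2, -4·p·q], [-4·p·q + 4·q^2 - 1, -2·p^2 + 8·p·q + 4·q]].
At the point, J = [[0.500, 1.000], [1.000, -0.500]] (det J = -1.250).
Solving J·Δ = −F gives Δ = (-1.400, 3.700).
Then the next iterate is (p, q)₁ = (-1.900, 4.200).
Round to (-1.900, 4.200) and repeat: F = (60.422, -124.208), J = [[-31.480, 31.920], [101.480, -54.260]].
Δ = (0.448, -1.451), so (p, q)₂ = (-1.452, 2.749).

(-1.452, 2.749)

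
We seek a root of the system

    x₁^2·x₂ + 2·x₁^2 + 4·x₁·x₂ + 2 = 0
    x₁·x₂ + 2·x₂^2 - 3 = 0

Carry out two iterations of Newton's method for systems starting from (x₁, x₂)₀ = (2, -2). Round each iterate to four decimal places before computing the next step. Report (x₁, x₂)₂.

At (2, -2): F = (-14.0000, 1.0000).
Jacobian J = [[2·x₁·x₂ + 4·x₁ + 4·x₂, x₁^2 + 4·x₁], [x₂, x₁ + 4·x₂]].
At the point, J = [[-8.0000, 12.0000], [-2.0000, -6.0000]] (det J = 72.0000).
Solving J·Δ = −F gives Δ = (-1.0000, 0.5000).
Then the next iterate is (x₁, x₂)₁ = (1.0000, -1.5000).
Round to (1.0000, -1.5000) and repeat: F = (-3.5000, 0.0000), J = [[-5.0000, 5.0000], [-1.5000, -5.0000]].
Δ = (-0.5385, 0.1615), so (x₁, x₂)₂ = (0.4615, -1.3385).

(0.4615, -1.3385)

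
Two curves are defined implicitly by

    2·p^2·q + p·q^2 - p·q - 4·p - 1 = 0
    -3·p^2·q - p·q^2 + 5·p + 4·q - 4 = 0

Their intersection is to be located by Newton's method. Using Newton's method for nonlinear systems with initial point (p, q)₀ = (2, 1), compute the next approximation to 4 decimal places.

At (2, 1): F = (-1.0000, -4.0000).
Jacobian J = [[4·p·q + q^2 - q - 4, 2·p^2 + 2·p·q - p], [-6·p·q - q^2 + 5, -3·p^2 - 2·p·q + 4]].
At the point, J = [[4.0000, 10.0000], [-8.0000, -12.0000]] (det J = 32.0000).
Solving J·Δ = −F gives Δ = (-1.6250, 0.7500).
Then the next iterate is (p, q)₁ = (0.3750, 1.7500).

(0.3750, 1.7500)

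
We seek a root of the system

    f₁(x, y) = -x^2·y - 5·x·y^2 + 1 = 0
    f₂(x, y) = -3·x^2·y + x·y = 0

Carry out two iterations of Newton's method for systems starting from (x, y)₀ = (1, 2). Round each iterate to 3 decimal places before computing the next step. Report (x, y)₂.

At (1, 2): F = (-21.000, -4.000).
Jacobian J = [[-2·x·y - 5·y^2, -x^2 - 10·x·y], [-6·x·y + y, -3·x^2 + x]].
At the point, J = [[-24.000, -21.000], [-10.000, -2.000]] (det J = -162.000).
Solving J·Δ = −F gives Δ = (-0.259, -0.704).
Then the next iterate is (x, y)₁ = (0.741, 1.296).
Round to (0.741, 1.296) and repeat: F = (-5.93459, -1.17449), J = [[-10.31875, -10.15244], [-4.46602, -0.90624]].
Δ = (-0.182, -0.400), so (x, y)₂ = (0.559, 0.896).

(0.559, 0.896)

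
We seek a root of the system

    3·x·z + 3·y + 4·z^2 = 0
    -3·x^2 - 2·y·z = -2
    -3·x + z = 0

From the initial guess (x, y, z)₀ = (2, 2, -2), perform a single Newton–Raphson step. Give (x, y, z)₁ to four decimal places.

(-0.4722, -4.3333, -1.4167)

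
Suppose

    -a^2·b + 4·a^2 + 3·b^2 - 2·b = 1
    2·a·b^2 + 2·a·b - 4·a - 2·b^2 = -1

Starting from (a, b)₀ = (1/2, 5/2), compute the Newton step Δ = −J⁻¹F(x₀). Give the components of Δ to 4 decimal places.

(0.0453, -1.0347)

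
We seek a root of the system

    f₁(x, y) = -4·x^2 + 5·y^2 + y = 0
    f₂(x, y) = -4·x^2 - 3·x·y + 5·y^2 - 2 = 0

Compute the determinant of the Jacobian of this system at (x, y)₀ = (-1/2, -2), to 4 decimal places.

J = [[-8·x, 10·y + 1], [-8·x - 3·y, -3·x + 10·y]].
At the point, J = [[4.0000, -19.0000], [10.0000, -18.5000]].
det J = 116.0000.

116.0000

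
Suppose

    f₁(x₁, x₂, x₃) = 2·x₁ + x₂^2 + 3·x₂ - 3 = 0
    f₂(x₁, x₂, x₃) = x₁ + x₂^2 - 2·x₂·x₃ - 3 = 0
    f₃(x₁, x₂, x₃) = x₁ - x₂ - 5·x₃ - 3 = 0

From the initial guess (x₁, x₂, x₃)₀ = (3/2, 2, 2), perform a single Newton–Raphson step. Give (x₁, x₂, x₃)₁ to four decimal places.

At (3/2, 2, 2): F = (10.0000, -5.5000, -13.5000).
Jacobian J = [[2, 2·x₂ + 3, 0], [1, 2·x₂ - 2·x₃, -2·x₂], [1, -1, -5]].
At the point, J = [[2.0000, 7.0000, 0.0000], [1.0000, 0.0000, -4.0000], [1.0000, -1.0000, -5.0000]] (det J = -1.0000).
Solving J·Δ = −F gives Δ = (145.5000, -43.0000, 35.0000).
Then the next iterate is (x₁, x₂, x₃)₁ = (147.0000, -41.0000, 37.0000).

(147.0000, -41.0000, 37.0000)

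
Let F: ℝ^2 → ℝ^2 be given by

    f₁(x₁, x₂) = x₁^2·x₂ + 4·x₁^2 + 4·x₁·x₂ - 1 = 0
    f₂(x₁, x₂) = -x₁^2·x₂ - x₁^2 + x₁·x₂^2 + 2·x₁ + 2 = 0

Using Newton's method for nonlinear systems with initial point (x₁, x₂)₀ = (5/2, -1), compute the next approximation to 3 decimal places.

(1.100, -0.529)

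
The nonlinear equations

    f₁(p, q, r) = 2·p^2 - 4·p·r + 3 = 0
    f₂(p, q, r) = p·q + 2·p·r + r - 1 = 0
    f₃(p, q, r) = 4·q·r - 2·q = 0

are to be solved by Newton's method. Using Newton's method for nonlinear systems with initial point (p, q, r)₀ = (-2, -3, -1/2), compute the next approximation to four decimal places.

At (-2, -3, -1/2): F = (7.0000, 6.5000, 12.0000).
Jacobian J = [[4·p - 4·r, 0, -4·p], [q + 2·r, p, 2·p + 1], [0, 4·r - 2, 4·q]].
At the point, J = [[-6.0000, 0.0000, 8.0000], [-4.0000, -2.0000, -3.0000], [0.0000, -4.0000, -12.0000]] (det J = 56.0000).
Solving J·Δ = −F gives Δ = (-1.2143, 8.3571, -1.7857).
Then the next iterate is (p, q, r)₁ = (-3.2143, 5.3571, -2.2857).

(-3.2143, 5.3571, -2.2857)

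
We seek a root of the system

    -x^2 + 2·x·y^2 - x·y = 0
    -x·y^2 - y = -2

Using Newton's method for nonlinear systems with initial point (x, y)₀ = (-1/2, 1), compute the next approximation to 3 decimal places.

(1.000, 2.500)

At (-1/2, 1): F = (-0.750, 1.500).
Jacobian J = [[-2·x + 2·y^2 - y, 4·x·y - x], [-y^2, -2·x·y - 1]].
At the point, J = [[2.000, -1.500], [-1.000, 0.000]] (det J = -1.500).
Solving J·Δ = −F gives Δ = (1.500, 1.500).
Then the next iterate is (x, y)₁ = (1.000, 2.500).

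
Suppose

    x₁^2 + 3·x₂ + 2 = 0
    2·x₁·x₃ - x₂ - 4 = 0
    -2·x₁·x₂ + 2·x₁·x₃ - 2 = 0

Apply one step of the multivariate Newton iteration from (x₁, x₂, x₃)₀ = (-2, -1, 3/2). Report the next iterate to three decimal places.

At (-2, -1, 3/2): F = (3.000, -9.000, -12.000).
Jacobian J = [[2·x₁, 3, 0], [2·x₃, -1, 2·x₁], [-2·x₂ + 2·x₃, -2·x₁, 2·x₁]].
At the point, J = [[-4.000, 3.000, 0.000], [3.000, -1.000, -4.000], [5.000, 4.000, -4.000]] (det J = -104.000).
Solving J·Δ = −F gives Δ = (0.923, 0.231, -1.615).
Then the next iterate is (x₁, x₂, x₃)₁ = (-1.077, -0.769, -0.115).

(-1.077, -0.769, -0.115)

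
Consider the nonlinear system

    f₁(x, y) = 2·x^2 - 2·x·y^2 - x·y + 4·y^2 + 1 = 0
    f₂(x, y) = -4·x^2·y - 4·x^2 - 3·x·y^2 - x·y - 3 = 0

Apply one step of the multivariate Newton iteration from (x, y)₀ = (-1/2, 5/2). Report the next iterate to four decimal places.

At (-1/2, 5/2): F = (34.0000, 4.1250).
Jacobian J = [[4·x - 2·y^2 - y, -4·x·y - x + 8·y], [-8·x·y - 8·x - 3·y^2 - y, -4·x^2 - 6·x·y - x]].
At the point, J = [[-17.0000, 25.5000], [-7.2500, 7.0000]] (det J = 65.8750).
Solving J·Δ = −F gives Δ = (-2.0161, -2.6774).
Then the next iterate is (x, y)₁ = (-2.5161, -0.1774).

(-2.5161, -0.1774)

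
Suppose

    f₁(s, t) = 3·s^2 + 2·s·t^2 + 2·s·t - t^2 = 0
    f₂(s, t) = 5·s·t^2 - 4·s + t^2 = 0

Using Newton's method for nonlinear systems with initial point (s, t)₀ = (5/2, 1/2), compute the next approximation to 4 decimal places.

(1.0455, 0.6944)

At (5/2, 1/2): F = (22.2500, -6.6250).
Jacobian J = [[6·s + 2·t^2 + 2·t, 4·s·t + 2·s - 2·t], [5·t^2 - 4, 10·s·t + 2·t]].
At the point, J = [[16.5000, 9.0000], [-2.7500, 13.5000]] (det J = 247.5000).
Solving J·Δ = −F gives Δ = (-1.4545, 0.1944).
Then the next iterate is (s, t)₁ = (1.0455, 0.6944).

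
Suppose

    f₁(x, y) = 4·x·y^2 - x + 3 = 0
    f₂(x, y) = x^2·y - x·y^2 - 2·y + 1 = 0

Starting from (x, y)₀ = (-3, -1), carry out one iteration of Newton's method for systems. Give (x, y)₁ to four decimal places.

(-2.4359, -0.8205)

At (-3, -1): F = (-6.0000, -3.0000).
Jacobian J = [[4·y^2 - 1, 8·x·y], [2·x·y - y^2, x^2 - 2·x·y - 2]].
At the point, J = [[3.0000, 24.0000], [5.0000, 1.0000]] (det J = -117.0000).
Solving J·Δ = −F gives Δ = (0.5641, 0.1795).
Then the next iterate is (x, y)₁ = (-2.4359, -0.8205).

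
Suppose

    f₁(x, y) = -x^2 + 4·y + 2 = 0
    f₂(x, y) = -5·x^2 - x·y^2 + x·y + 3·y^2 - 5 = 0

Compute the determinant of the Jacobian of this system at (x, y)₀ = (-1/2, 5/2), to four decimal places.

12.0000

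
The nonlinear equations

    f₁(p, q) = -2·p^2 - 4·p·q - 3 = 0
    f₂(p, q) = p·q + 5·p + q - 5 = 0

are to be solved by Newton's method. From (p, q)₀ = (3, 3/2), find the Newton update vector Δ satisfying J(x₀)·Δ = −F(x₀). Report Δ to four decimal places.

At (3, 3/2): F = (-39.0000, 16.0000).
Jacobian J = [[-4·p - 4·q, -4·p], [q + 5, p + 1]].
At the point, J = [[-18.0000, -12.0000], [6.5000, 4.0000]] (det J = 6.0000).
Solving J·Δ = −F gives Δ = (-6.0000, 5.7500).

(-6.0000, 5.7500)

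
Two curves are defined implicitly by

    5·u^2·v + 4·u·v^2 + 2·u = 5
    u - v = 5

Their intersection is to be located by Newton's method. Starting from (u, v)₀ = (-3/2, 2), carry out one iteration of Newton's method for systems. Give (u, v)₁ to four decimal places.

(2.4949, -2.5051)

At (-3/2, 2): F = (-9.5000, -8.5000).
Jacobian J = [[10·u·v + 4·v^2 + 2, 5·u^2 + 8·u·v], [1, -1]].
At the point, J = [[-12.0000, -12.7500], [1.0000, -1.0000]] (det J = 24.7500).
Solving J·Δ = −F gives Δ = (3.9949, -4.5051).
Then the next iterate is (u, v)₁ = (2.4949, -2.5051).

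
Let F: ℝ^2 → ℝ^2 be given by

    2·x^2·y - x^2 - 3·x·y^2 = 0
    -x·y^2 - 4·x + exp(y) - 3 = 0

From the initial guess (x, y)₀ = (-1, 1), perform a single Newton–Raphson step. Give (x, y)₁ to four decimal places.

(0.1502, 1.2189)

At (-1, 1): F = (4.0000, 4.718282).
Jacobian J = [[4·x·y - 2·x - 3·y^2, 2·x^2 - 6·x·y], [-y^2 - 4, -2·x·y + exp(y)]].
At the point, J = [[-5.0000, 8.0000], [-5.0000, 4.718282]] (det J = 16.408591).
Solving J·Δ = −F gives Δ = (1.1502, 0.2189).
Then the next iterate is (x, y)₁ = (0.1502, 1.2189).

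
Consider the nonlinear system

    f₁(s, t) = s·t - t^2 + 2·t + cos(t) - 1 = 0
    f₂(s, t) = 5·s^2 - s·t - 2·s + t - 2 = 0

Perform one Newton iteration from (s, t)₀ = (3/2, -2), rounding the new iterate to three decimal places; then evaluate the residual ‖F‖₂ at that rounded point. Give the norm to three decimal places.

2.951

At (3/2, -2): F = (-12.41615, 7.250).
Jacobian J = [[t, s - 2·t - sin(t) + 2], [10·s - t - 2, -s + 1]].
At the point, J = [[-2.000, 8.40930], [15.000, -0.500]] (det J = -125.13946).
Solving J·Δ = −F gives Δ = (-0.438, 1.372).
Then the next iterate is (s, t)₁ = (1.062, -0.628).
Re-evaluating at (1.062, -0.628): F = (-2.50812, 1.55416), so ‖F‖₂ = 2.951.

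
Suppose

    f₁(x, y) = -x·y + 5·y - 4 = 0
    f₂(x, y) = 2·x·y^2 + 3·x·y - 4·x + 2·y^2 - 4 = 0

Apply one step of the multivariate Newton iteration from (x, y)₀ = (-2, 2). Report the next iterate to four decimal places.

(-2.6667, 0.3810)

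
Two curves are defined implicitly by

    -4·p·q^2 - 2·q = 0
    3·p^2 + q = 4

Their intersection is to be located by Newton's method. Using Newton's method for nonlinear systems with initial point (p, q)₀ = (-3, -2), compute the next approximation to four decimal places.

At (-3, -2): F = (52.0000, 21.0000).
Jacobian J = [[-4·q^2, -8·p·q - 2], [6·p, 1]].
At the point, J = [[-16.0000, -50.0000], [-18.0000, 1.0000]] (det J = -916.0000).
Solving J·Δ = −F gives Δ = (1.2031, 0.6550).
Then the next iterate is (p, q)₁ = (-1.7969, -1.3450).

(-1.7969, -1.3450)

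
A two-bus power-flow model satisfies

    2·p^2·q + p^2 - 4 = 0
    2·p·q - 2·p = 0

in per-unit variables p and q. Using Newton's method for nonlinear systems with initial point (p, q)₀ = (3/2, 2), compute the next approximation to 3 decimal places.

At (3/2, 2): F = (7.250, 3.000).
Jacobian J = [[4·p·q + 2·p, 2·p^2], [2·q - 2, 2·p]].
At the point, J = [[15.000, 4.500], [2.000, 3.000]] (det J = 36.000).
Solving J·Δ = −F gives Δ = (-0.229, -0.847).
Then the next iterate is (p, q)₁ = (1.271, 1.153).

(1.271, 1.153)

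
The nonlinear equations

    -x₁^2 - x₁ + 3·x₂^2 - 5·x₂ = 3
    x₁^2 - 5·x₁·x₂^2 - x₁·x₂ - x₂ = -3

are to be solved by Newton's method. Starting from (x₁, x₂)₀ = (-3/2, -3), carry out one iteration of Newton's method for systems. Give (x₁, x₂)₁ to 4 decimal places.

(-1.5564, -1.3419)

At (-3/2, -3): F = (38.2500, 71.2500).
Jacobian J = [[-2·x₁ - 1, 6·x₂ - 5], [2·x₁ - 5·x₂^2 - x₂, -10·x₁·x₂ - x₁ - 1]].
At the point, J = [[2.0000, -23.0000], [-45.0000, -44.5000]] (det J = -1124.0000).
Solving J·Δ = −F gives Δ = (-0.0564, 1.6581).
Then the next iterate is (x₁, x₂)₁ = (-1.5564, -1.3419).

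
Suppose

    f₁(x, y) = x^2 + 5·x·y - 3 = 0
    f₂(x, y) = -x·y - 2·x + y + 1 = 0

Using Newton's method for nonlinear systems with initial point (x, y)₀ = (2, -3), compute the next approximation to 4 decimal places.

At (2, -3): F = (-29.0000, 0.0000).
Jacobian J = [[2·x + 5·y, 5·x], [-y - 2, -x + 1]].
At the point, J = [[-11.0000, 10.0000], [1.0000, -1.0000]] (det J = 1.0000).
Solving J·Δ = −F gives Δ = (-29.0000, -29.0000).
Then the next iterate is (x, y)₁ = (-27.0000, -32.0000).

(-27.0000, -32.0000)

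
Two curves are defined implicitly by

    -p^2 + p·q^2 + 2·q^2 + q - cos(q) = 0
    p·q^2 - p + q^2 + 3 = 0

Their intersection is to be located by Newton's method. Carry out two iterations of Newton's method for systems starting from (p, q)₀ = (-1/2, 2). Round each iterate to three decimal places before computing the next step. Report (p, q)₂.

At (-1/2, 2): F = (8.16615, 5.500).
Jacobian J = [[-2·p + q^2, 2·p·q + 4·q + sin(q) + 1], [q^2 - 1, 2·p·q + 2·q]].
At the point, J = [[5.000, 7.90930], [3.000, 2.000]] (det J = -13.72789).
Solving J·Δ = −F gives Δ = (-1.979, 0.219).
Then the next iterate is (p, q)₁ = (-2.479, 2.219).
Round to (-2.479, 2.219) and repeat: F = (-5.68126, -1.80354), J = [[9.88196, -0.32863], [3.92396, -6.56380]].
Δ = (0.577, 0.070), so (p, q)₂ = (-1.902, 2.289).

(-1.902, 2.289)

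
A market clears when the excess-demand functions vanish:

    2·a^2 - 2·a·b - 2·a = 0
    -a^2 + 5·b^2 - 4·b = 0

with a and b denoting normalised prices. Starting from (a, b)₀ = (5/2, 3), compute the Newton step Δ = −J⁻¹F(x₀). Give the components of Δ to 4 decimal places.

At (5/2, 3): F = (-7.5000, 26.7500).
Jacobian J = [[4·a - 2·b - 2, -2·a], [-2·a, 10·b - 4]].
At the point, J = [[2.0000, -5.0000], [-5.0000, 26.0000]] (det J = 27.0000).
Solving J·Δ = −F gives Δ = (2.2685, -0.5926).

(2.2685, -0.5926)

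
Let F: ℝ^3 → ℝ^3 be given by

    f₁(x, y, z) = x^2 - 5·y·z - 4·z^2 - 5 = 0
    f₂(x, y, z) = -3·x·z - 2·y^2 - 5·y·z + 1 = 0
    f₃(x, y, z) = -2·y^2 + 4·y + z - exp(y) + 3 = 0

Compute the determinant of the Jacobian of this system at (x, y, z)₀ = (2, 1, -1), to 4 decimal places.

-155.0689

J = [[2·x, -5·z, -5·y - 8·z], [-3·z, -4·y - 5·z, -3·x - 5·y], [0, -4·y - exp(y) + 4, 1]].
At the point, J = [[4.0000, 5.0000, 3.0000], [3.0000, 1.0000, -11.0000], [0.0000, -2.718282, 1.0000]].
det J = -155.0689.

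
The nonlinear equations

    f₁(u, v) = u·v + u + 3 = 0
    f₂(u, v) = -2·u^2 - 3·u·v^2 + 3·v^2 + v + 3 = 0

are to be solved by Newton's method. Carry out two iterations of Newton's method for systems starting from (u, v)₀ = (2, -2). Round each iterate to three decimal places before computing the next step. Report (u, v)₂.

(1.206, -3.921)

At (2, -2): F = (1.000, -19.000).
Jacobian J = [[v + 1, u], [-4·u - 3·v^2, -6·u·v + 6·v + 1]].
At the point, J = [[-1.000, 2.000], [-20.000, 13.000]] (det J = 27.000).
Solving J·Δ = −F gives Δ = (-1.889, -1.444).
Then the next iterate is (u, v)₁ = (0.111, -3.444).
Round to (0.111, -3.444) and repeat: F = (2.72872, 31.16501), J = [[-2.444, 0.111], [-36.02741, -17.37030]].
Δ = (1.095, -0.477), so (u, v)₂ = (1.206, -3.921).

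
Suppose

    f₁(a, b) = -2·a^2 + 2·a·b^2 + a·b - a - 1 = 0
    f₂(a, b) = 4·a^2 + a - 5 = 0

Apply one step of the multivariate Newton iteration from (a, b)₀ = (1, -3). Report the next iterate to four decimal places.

(1.0000, -2.0000)

At (1, -3): F = (11.0000, 0.0000).
Jacobian J = [[-4·a + 2·b^2 + b - 1, 4·a·b + a], [8·a + 1, 0]].
At the point, J = [[10.0000, -11.0000], [9.0000, 0.0000]] (det J = 99.0000).
Solving J·Δ = −F gives Δ = (0.0000, 1.0000).
Then the next iterate is (a, b)₁ = (1.0000, -2.0000).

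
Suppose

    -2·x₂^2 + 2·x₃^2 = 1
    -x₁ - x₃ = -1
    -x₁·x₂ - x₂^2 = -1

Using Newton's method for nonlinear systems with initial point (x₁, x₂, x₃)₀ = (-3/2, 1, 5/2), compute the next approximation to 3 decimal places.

(-2.750, 6.500, 3.750)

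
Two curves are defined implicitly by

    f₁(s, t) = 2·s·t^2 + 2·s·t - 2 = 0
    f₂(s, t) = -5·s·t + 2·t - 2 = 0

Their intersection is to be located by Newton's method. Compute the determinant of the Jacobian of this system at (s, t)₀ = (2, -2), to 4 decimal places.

J = [[2·t^2 + 2·t, 4·s·t + 2·s], [-5·t, -5·s + 2]].
At the point, J = [[4.0000, -12.0000], [10.0000, -8.0000]].
det J = 88.0000.

88.0000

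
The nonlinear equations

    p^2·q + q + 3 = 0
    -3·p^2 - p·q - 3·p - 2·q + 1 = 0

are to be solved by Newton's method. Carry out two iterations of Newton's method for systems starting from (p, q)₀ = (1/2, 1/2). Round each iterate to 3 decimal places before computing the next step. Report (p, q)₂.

At (1/2, 1/2): F = (3.625, -2.500).
Jacobian J = [[2·p·q, p^2 + 1], [-6·p - q - 3, -p - 2]].
At the point, J = [[0.500, 1.250], [-6.500, -2.500]] (det J = 6.875).
Solving J·Δ = −F gives Δ = (0.864, -3.245).
Then the next iterate is (p, q)₁ = (1.364, -2.745).
Round to (1.364, -2.745) and repeat: F = (-4.85206, 0.56069), J = [[-7.48836, 2.86050], [-8.439, -3.364]].
Δ = (-0.298, 0.915), so (p, q)₂ = (1.066, -1.830).

(1.066, -1.830)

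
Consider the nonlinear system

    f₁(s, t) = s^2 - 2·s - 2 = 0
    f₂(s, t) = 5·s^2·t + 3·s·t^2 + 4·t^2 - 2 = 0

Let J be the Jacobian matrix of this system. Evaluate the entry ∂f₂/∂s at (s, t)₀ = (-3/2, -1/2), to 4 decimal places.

8.2500

∂f₂/∂s = 10·s·t + 3·t^2.
At (-3/2, -1/2) this is 8.2500.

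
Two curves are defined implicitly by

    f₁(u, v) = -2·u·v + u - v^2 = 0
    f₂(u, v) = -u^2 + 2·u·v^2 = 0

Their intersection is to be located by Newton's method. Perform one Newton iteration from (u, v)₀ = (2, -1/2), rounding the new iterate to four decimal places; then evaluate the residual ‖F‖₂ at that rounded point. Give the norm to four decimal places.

0.9747

At (2, -1/2): F = (3.7500, -3.0000).
Jacobian J = [[-2·v + 1, -2·u - 2·v], [-2·u + 2·v^2, 4·u·v]].
At the point, J = [[2.0000, -3.0000], [-3.5000, -4.0000]] (det J = -18.5000).
Solving J·Δ = −F gives Δ = (-1.2973, 0.3851).
Then the next iterate is (u, v)₁ = (0.7027, -0.1149).
Re-evaluating at (0.7027, -0.1149): F = (0.850978, -0.475233), so ‖F‖₂ = 0.9747.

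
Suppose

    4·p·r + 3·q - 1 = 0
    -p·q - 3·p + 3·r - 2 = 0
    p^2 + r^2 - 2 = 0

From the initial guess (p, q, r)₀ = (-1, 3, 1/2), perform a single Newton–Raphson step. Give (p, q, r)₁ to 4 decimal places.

(-4.3750, -4.7500, -5.5000)

At (-1, 3, 1/2): F = (6.0000, 5.5000, -0.7500).
Jacobian J = [[4·r, 3, 4·p], [-q - 3, -p, 3], [2·p, 0, 2·r]].
At the point, J = [[2.0000, 3.0000, -4.0000], [-6.0000, 1.0000, 3.0000], [-2.0000, 0.0000, 1.0000]] (det J = -6.0000).
Solving J·Δ = −F gives Δ = (-3.3750, -7.7500, -6.0000).
Then the next iterate is (p, q, r)₁ = (-4.3750, -4.7500, -5.5000).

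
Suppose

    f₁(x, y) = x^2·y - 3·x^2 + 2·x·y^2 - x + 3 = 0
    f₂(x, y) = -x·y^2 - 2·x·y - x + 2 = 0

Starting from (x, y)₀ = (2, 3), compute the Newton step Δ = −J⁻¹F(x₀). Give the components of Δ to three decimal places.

(-1.409, -0.466)

At (2, 3): F = (37.000, -30.000).
Jacobian J = [[2·x·y - 6·x + 2·y^2 - 1, x^2 + 4·x·y], [-y^2 - 2·y - 1, -2·x·y - 2·x]].
At the point, J = [[17.000, 28.000], [-16.000, -16.000]] (det J = 176.000).
Solving J·Δ = −F gives Δ = (-1.409, -0.466).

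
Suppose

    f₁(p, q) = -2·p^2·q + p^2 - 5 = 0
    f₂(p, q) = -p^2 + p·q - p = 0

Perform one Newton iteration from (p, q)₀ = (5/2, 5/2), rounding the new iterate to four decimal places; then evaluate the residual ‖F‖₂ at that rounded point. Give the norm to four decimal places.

At (5/2, 5/2): F = (-30.0000, -2.5000).
Jacobian J = [[-4·p·q + 2·p, -2·p^2], [-2·p + q - 1, p]].
At the point, J = [[-20.0000, -12.5000], [-3.5000, 2.5000]] (det J = -93.7500).
Solving J·Δ = −F gives Δ = (-1.1333, -0.5867).
Then the next iterate is (p, q)₁ = (1.3667, 1.9133).
Re-evaluating at (1.3667, 1.9133): F = (-10.279718, -0.619662), so ‖F‖₂ = 10.2984.

10.2984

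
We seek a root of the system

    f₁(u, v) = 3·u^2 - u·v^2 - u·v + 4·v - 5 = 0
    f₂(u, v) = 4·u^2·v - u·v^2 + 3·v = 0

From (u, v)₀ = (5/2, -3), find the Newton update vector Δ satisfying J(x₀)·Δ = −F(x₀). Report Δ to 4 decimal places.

(-0.7784, 1.2276)

At (5/2, -3): F = (-13.2500, -106.5000).
Jacobian J = [[6·u - v^2 - v, -2·u·v - u + 4], [8·u·v - v^2, 4·u^2 - 2·u·v + 3]].
At the point, J = [[9.0000, 16.5000], [-69.0000, 43.0000]] (det J = 1525.5000).
Solving J·Δ = −F gives Δ = (-0.7784, 1.2276).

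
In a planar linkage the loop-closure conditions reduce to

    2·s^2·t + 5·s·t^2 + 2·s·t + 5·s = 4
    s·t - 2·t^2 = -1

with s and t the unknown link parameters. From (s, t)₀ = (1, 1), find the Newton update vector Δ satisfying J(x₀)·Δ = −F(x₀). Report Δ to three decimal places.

(-0.484, -0.161)

At (1, 1): F = (10.000, 0.000).
Jacobian J = [[4·s·t + 5·t^2 + 2·t + 5, 2·s^2 + 10·s·t + 2·s], [t, s - 4·t]].
At the point, J = [[16.000, 14.000], [1.000, -3.000]] (det J = -62.000).
Solving J·Δ = −F gives Δ = (-0.484, -0.161).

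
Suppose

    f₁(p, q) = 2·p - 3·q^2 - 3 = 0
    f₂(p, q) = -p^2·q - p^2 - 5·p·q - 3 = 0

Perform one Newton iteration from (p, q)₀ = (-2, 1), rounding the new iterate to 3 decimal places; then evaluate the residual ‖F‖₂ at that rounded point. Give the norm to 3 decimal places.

4.062

At (-2, 1): F = (-10.000, -1.000).
Jacobian J = [[2, -6·q], [-2·p·q - 2·p - 5·q, -p^2 - 5·p]].
At the point, J = [[2.000, -6.000], [3.000, 6.000]] (det J = 30.000).
Solving J·Δ = −F gives Δ = (2.200, -0.933).
Then the next iterate is (p, q)₁ = (0.200, 0.067).
Re-evaluating at (0.200, 0.067): F = (-2.61347, -3.10968), so ‖F‖₂ = 4.062.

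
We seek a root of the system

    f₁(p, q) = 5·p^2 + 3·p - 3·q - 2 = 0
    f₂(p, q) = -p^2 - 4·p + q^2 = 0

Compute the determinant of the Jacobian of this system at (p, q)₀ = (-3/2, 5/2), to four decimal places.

-63.0000

J = [[10·p + 3, -3], [-2·p - 4, 2·q]].
At the point, J = [[-12.0000, -3.0000], [-1.0000, 5.0000]].
det J = -63.0000.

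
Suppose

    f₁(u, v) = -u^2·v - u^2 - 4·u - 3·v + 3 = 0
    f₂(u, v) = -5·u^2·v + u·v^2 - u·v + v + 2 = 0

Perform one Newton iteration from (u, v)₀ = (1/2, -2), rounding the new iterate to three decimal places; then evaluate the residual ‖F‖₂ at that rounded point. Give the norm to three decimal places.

At (1/2, -2): F = (7.250, 5.500).
Jacobian J = [[-2·u·v - 2·u - 4, -u^2 - 3], [-10·u·v + v^2 - v, -5·u^2 + 2·u·v - u + 1]].
At the point, J = [[-3.000, -3.250], [16.000, -2.750]] (det J = 60.250).
Solving J·Δ = −F gives Δ = (0.034, 2.199).
Then the next iterate is (u, v)₁ = (0.534, 0.199).
Re-evaluating at (0.534, 0.199): F = (-0.07490, 1.83015), so ‖F‖₂ = 1.832.

1.832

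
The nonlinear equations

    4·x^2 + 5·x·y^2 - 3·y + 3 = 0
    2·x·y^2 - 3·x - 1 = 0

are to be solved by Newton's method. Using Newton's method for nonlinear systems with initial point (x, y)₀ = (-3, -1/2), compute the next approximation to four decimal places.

At (-3, -1/2): F = (36.7500, 6.5000).
Jacobian J = [[8·x + 5·y^2, 10·x·y - 3], [2·y^2 - 3, 4·x·y]].
At the point, J = [[-22.7500, 12.0000], [-2.5000, 6.0000]] (det J = -106.5000).
Solving J·Δ = −F gives Δ = (1.3380, -0.5258).
Then the next iterate is (x, y)₁ = (-1.6620, -1.0258).

(-1.6620, -1.0258)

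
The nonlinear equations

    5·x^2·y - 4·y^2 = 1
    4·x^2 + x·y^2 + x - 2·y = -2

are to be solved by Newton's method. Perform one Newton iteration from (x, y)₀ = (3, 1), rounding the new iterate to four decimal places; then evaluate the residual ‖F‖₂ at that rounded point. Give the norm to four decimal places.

At (3, 1): F = (40.0000, 42.0000).
Jacobian J = [[10·x·y, 5·x^2 - 8·y], [8·x + y^2 + 1, 2·x·y - 2]].
At the point, J = [[30.0000, 37.0000], [26.0000, 4.0000]] (det J = -842.0000).
Solving J·Δ = −F gives Δ = (-1.6556, 0.2613).
Then the next iterate is (x, y)₁ = (1.3444, 1.2613).
Re-evaluating at (1.3444, 1.2613): F = (4.034929, 10.190221), so ‖F‖₂ = 10.9600.

10.9600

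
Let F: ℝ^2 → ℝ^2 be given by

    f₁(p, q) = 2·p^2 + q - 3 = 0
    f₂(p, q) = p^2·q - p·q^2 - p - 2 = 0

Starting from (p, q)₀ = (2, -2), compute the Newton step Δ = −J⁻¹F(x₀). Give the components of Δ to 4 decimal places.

At (2, -2): F = (3.0000, -20.0000).
Jacobian J = [[4·p, 1], [2·p·q - q^2 - 1, p^2 - 2·p·q]].
At the point, J = [[8.0000, 1.0000], [-13.0000, 12.0000]] (det J = 109.0000).
Solving J·Δ = −F gives Δ = (-0.5138, 1.1101).

(-0.5138, 1.1101)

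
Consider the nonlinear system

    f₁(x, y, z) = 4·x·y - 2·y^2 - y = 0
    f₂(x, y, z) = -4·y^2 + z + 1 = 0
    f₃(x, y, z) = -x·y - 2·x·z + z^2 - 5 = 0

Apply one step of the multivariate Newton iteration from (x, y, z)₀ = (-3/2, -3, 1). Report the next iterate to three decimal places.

At (-3/2, -3, 1): F = (3.000, -34.000, -5.500).
Jacobian J = [[4·y, 4·x - 4·y - 1, 0], [0, -8·y, 1], [-y - 2·z, -x, -2·x + 2·z]].
At the point, J = [[-12.000, 5.000, 0.000], [0.000, 24.000, 1.000], [1.000, 1.500, 5.000]] (det J = -1417.000).
Solving J·Δ = −F gives Δ = (0.831, 1.395, 0.515).
Then the next iterate is (x, y, z)₁ = (-0.669, -1.605, 1.515).

(-0.669, -1.605, 1.515)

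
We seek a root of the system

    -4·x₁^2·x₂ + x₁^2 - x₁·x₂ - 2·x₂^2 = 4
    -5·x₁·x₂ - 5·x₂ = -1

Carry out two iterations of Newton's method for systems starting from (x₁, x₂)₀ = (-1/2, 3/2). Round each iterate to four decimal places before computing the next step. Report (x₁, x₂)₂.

(-19.5545, 5.5767)

At (-1/2, 3/2): F = (-9.0000, -2.7500).
Jacobian J = [[-8·x₁·x₂ + 2·x₁ - x₂, -4·x₁^2 - x₁ - 4·x₂], [-5·x₂, -5·x₁ - 5]].
At the point, J = [[3.5000, -6.5000], [-7.5000, -2.5000]] (det J = -57.5000).
Solving J·Δ = −F gives Δ = (0.0804, -1.3413).
Then the next iterate is (x₁, x₂)₁ = (-0.4196, 0.1587).
Round to (-0.4196, 0.1587) and repeat: F = (-3.919482, 0.539453), J = [[-0.465176, -0.919457], [-0.7935, -2.9020]].
Δ = (-19.1349, 5.4180), so (x₁, x₂)₂ = (-19.5545, 5.5767).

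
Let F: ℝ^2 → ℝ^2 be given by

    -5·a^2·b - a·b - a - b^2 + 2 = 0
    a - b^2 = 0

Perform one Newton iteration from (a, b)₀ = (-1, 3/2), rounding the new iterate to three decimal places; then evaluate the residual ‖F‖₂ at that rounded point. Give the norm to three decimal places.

1.653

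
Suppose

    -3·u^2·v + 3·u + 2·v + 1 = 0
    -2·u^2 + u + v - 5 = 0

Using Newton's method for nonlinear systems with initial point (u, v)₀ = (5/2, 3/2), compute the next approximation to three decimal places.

(1.074, 2.167)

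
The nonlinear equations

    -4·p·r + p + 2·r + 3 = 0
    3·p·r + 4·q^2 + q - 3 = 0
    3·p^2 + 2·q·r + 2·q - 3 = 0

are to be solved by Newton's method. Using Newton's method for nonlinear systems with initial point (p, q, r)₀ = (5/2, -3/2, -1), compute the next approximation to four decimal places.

(1.6857, -0.7471, 0.1786)

At (5/2, -3/2, -1): F = (13.5000, -3.0000, 15.7500).
Jacobian J = [[-4·r + 1, 0, -4·p + 2], [3·r, 8·q + 1, 3·p], [6·p, 2·r + 2, 2·q]].
At the point, J = [[5.0000, 0.0000, -8.0000], [-3.0000, -11.0000, 7.5000], [15.0000, 0.0000, -3.0000]] (det J = -1155.0000).
Solving J·Δ = −F gives Δ = (-0.8143, 0.7529, 1.1786).
Then the next iterate is (p, q, r)₁ = (1.6857, -0.7471, 0.1786).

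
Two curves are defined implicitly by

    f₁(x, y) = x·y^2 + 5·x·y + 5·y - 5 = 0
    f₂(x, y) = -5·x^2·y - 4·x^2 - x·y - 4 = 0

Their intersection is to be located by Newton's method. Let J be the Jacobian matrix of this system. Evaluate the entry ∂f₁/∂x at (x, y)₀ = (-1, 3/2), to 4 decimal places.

∂f₁/∂x = y^2 + 5·y.
At (-1, 3/2) this is 9.7500.

9.7500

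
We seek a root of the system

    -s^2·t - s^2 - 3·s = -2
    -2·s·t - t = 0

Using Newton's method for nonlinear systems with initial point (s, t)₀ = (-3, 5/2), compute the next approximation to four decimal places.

(-3.2222, -0.2222)

At (-3, 5/2): F = (-20.5000, 12.5000).
Jacobian J = [[-2·s·t - 2·s - 3, -s^2], [-2·t, -2·s - 1]].
At the point, J = [[18.0000, -9.0000], [-5.0000, 5.0000]] (det J = 45.0000).
Solving J·Δ = −F gives Δ = (-0.2222, -2.7222).
Then the next iterate is (s, t)₁ = (-3.2222, -0.2222).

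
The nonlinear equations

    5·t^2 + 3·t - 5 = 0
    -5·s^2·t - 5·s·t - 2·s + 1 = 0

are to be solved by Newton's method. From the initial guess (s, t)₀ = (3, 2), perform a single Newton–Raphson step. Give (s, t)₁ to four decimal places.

At (3, 2): F = (21.0000, -125.0000).
Jacobian J = [[0, 10·t + 3], [-10·s·t - 5·t - 2, -5·s^2 - 5·s]].
At the point, J = [[0.0000, 23.0000], [-72.0000, -60.0000]] (det J = 1656.0000).
Solving J·Δ = −F gives Δ = (-0.9752, -0.9130).
Then the next iterate is (s, t)₁ = (2.0248, 1.0870).

(2.0248, 1.0870)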